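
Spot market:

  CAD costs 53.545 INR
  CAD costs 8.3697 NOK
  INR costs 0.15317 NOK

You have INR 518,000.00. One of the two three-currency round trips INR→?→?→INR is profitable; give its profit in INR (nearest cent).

Profitable loop is INR → CAD → NOK → INR:
INR 518,000.00 ÷ 53.545 = CAD 9,674.11
CAD 9,674.11 × 8.3697 = NOK 80,969.36
NOK 80,969.36 ÷ 0.15317 = INR 528,624.17
Profit = INR 528,624.17 − INR 518,000.00

Profit: INR 10,624.17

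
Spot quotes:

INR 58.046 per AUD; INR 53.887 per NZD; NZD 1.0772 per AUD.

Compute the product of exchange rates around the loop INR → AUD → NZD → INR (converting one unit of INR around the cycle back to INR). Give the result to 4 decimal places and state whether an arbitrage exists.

Around INR → AUD → NZD → INR: 1 ÷ 58.046 × 1.0772 × 53.887 = 1.000019
Product ≈ 1 (deviation 0.002%, within rounding noise).

1.0000 (no arbitrage)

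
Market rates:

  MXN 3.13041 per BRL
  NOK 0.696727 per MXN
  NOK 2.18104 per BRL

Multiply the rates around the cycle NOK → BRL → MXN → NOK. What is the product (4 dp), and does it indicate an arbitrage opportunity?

1.0000 (no arbitrage)

Around NOK → BRL → MXN → NOK: 1 ÷ 2.18104 × 3.13041 × 0.696727 = 1.000001
Product ≈ 1 (deviation 0.000%, within rounding noise).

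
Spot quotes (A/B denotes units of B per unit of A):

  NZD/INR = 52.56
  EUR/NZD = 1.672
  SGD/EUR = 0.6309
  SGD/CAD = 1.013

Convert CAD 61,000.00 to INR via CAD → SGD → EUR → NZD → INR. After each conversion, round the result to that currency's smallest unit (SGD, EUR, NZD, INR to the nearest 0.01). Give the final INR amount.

INR 3,338,663.23

CAD 61,000.00 ÷ 1.013 = SGD 60,217.18
SGD 60,217.18 × 0.6309 = EUR 37,991.02
EUR 37,991.02 × 1.672 = NZD 63,520.99
NZD 63,520.99 × 52.56 = INR 3,338,663.23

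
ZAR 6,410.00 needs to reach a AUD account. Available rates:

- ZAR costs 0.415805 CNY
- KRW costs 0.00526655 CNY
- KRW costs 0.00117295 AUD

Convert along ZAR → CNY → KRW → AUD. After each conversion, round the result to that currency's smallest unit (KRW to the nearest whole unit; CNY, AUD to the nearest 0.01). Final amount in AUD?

ZAR 6,410.00 × 0.415805 = CNY 2,665.31
CNY 2,665.31 ÷ 0.00526655 = KRW 506,083
KRW 506,083 × 0.00117295 = AUD 593.61

AUD 593.61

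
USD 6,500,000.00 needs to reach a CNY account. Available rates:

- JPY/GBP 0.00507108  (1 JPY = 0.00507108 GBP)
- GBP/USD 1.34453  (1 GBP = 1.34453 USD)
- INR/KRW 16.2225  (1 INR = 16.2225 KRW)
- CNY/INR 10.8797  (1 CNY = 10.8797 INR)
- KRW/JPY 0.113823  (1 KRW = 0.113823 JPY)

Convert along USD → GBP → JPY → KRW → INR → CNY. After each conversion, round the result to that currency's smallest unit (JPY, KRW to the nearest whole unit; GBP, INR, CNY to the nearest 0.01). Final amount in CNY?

CNY 47,454,528.97

USD 6,500,000.00 ÷ 1.34453 = GBP 4,834,403.10
GBP 4,834,403.10 ÷ 0.00507108 = JPY 953,328,108
JPY 953,328,108 ÷ 0.113823 = KRW 8,375,531,378
KRW 8,375,531,378 ÷ 16.2225 = INR 516,291,038.87
INR 516,291,038.87 ÷ 10.8797 = CNY 47,454,528.97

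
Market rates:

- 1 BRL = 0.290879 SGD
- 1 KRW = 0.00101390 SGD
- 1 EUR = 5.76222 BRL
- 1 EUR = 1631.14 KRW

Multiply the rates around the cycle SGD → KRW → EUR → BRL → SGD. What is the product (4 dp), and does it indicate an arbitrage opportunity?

Around SGD → KRW → EUR → BRL → SGD: 1 ÷ 0.00101390 ÷ 1631.14 × 5.76222 × 0.290879 = 1.013482
Product > 1; profitable direction is SGD → KRW → EUR → BRL → SGD.

1.0135 (arbitrage exists)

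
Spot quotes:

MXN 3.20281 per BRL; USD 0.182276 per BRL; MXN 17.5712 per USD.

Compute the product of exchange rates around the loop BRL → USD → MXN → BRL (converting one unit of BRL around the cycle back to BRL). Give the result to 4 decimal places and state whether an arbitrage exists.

1.0000 (no arbitrage)

Around BRL → USD → MXN → BRL: 1 × 0.182276 × 17.5712 ÷ 3.20281 = 0.999999
Product ≈ 1 (deviation 0.000%, within rounding noise).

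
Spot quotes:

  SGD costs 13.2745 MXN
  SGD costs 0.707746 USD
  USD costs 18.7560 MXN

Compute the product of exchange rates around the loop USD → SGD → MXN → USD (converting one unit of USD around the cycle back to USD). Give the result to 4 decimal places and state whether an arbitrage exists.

1.0000 (no arbitrage)

Around USD → SGD → MXN → USD: 1 ÷ 0.707746 × 13.2745 ÷ 18.7560 = 1.000001
Product ≈ 1 (deviation 0.000%, within rounding noise).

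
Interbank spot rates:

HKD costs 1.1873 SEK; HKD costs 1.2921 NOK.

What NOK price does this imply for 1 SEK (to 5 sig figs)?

1 SEK ÷ 1.1873 = 0.842247 HKD
0.842247 HKD × 1.2921 = 1.08827 NOK

SEK/NOK = 1.0883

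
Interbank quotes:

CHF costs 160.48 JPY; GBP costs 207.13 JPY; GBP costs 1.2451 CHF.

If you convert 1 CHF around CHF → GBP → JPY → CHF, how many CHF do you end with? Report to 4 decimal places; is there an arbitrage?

1.0366 (arbitrage exists)

Around CHF → GBP → JPY → CHF: 1 ÷ 1.2451 × 207.13 ÷ 160.48 = 1.036616
Product > 1; profitable direction is CHF → GBP → JPY → CHF.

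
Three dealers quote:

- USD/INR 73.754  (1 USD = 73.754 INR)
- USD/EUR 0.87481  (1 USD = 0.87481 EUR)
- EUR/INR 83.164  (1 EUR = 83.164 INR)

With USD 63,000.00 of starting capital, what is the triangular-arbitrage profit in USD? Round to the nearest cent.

Profit: USD 867.07

Profitable loop is USD → INR → EUR → USD:
USD 63,000.00 × 73.754 = INR 4,646,502.00
INR 4,646,502.00 ÷ 83.164 = EUR 55,871.55
EUR 55,871.55 ÷ 0.87481 = USD 63,867.07
Profit = USD 63,867.07 − USD 63,000.00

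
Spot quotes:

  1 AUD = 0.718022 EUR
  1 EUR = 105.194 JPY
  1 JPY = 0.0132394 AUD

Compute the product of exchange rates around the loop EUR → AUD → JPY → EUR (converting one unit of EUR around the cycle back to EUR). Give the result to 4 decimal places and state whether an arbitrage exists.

1.0000 (no arbitrage)

Around EUR → AUD → JPY → EUR: 1 ÷ 0.718022 ÷ 0.0132394 ÷ 105.194 = 1.000007
Product ≈ 1 (deviation 0.001%, within rounding noise).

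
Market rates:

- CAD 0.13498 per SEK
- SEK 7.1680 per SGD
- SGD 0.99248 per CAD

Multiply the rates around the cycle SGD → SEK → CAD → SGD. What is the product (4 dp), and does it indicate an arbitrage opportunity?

Around SGD → SEK → CAD → SGD: 1 × 7.1680 × 0.13498 × 0.99248 = 0.960261
Product < 1; profitable direction is SGD → CAD → SEK → SGD.

0.9603 (arbitrage exists)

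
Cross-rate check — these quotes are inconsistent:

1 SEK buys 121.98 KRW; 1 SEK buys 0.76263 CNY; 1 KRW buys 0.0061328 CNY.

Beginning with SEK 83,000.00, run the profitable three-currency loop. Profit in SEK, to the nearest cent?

Profit: SEK 1,614.45

Profitable loop is SEK → CNY → KRW → SEK:
SEK 83,000.00 × 0.76263 = CNY 63,298.29
CNY 63,298.29 ÷ 0.0061328 = KRW 10,321,271
KRW 10,321,271 ÷ 121.98 = SEK 84,614.45
Profit = SEK 84,614.45 − SEK 83,000.00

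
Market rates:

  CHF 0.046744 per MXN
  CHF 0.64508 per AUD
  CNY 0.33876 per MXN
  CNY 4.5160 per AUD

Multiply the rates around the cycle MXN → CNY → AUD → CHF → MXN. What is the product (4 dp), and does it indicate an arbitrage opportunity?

1.0352 (arbitrage exists)

Around MXN → CNY → AUD → CHF → MXN: 1 × 0.33876 ÷ 4.5160 × 0.64508 ÷ 0.046744 = 1.035204
Product > 1; profitable direction is MXN → CNY → AUD → CHF → MXN.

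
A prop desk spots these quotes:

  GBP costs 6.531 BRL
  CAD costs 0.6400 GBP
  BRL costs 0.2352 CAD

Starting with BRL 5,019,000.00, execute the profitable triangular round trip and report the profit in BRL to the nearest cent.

Profit: BRL 86,287.69

Profitable loop is BRL → GBP → CAD → BRL:
BRL 5,019,000.00 ÷ 6.531 = GBP 768,488.75
GBP 768,488.75 ÷ 0.6400 = CAD 1,200,763.67
CAD 1,200,763.67 ÷ 0.2352 = BRL 5,105,287.69
Profit = BRL 5,105,287.69 − BRL 5,019,000.00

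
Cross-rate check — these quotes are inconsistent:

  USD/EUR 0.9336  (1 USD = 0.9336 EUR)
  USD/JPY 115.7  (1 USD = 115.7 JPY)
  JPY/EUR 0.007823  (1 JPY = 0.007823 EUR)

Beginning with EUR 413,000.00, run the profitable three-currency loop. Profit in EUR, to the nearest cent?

Profit: EUR 12,994.71

Profitable loop is EUR → JPY → USD → EUR:
EUR 413,000.00 ÷ 0.007823 = JPY 52,793,046
JPY 52,793,046 ÷ 115.7 = USD 456,292.53
USD 456,292.53 × 0.9336 = EUR 425,994.71
Profit = EUR 425,994.71 − EUR 413,000.00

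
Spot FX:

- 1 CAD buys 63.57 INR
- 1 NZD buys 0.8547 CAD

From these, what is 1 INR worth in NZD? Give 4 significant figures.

INR/NZD = 0.01840

1 INR ÷ 63.57 = 0.0157307 CAD
0.0157307 CAD ÷ 0.8547 = 0.0184049 NZD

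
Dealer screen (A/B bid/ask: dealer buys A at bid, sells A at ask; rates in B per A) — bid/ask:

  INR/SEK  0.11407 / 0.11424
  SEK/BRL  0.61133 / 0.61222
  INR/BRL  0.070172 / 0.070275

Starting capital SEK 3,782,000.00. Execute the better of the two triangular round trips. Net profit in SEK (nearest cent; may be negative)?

Net profit: SEK 12,544.69

Best loop SEK → INR → BRL → SEK:
SEK 3,782,000.00 ÷ 0.11424 (buy INR at ask) = INR 33,105,742.30
INR 33,105,742.30 × 0.070172 (sell INR at bid) = BRL 2,323,096.15
BRL 2,323,096.15 ÷ 0.61222 (buy SEK at ask) = SEK 3,794,544.69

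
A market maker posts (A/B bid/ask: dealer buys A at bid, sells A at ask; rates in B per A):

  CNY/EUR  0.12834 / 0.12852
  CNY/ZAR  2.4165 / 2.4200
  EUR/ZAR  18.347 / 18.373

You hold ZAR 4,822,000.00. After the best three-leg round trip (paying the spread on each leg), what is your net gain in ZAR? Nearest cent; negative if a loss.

Net profit: ZAR 112,727.93

Best loop ZAR → EUR → CNY → ZAR:
ZAR 4,822,000.00 ÷ 18.373 (buy EUR at ask) = EUR 262,450.33
EUR 262,450.33 ÷ 0.12852 (buy CNY at ask) = CNY 2,042,097.22
CNY 2,042,097.22 × 2.4165 (sell CNY at bid) = ZAR 4,934,727.93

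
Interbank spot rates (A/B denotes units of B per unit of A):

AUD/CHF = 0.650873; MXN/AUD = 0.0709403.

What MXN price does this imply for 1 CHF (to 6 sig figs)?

1 CHF ÷ 0.650873 = 1.5364 AUD
1.5364 AUD ÷ 0.0709403 = 21.6576 MXN

CHF/MXN = 21.6576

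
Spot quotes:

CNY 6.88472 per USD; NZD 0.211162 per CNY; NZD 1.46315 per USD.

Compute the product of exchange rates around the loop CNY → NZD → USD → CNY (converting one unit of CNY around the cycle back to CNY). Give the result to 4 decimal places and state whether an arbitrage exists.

0.9936 (arbitrage exists)

Around CNY → NZD → USD → CNY: 1 × 0.211162 ÷ 1.46315 × 6.88472 = 0.993604
Product < 1; profitable direction is CNY → USD → NZD → CNY.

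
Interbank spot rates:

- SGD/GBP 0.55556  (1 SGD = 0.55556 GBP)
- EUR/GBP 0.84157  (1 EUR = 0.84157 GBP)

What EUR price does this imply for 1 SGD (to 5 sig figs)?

SGD/EUR = 0.66015

1 SGD × 0.55556 = 0.55556 GBP
0.55556 GBP ÷ 0.84157 = 0.660147 EUR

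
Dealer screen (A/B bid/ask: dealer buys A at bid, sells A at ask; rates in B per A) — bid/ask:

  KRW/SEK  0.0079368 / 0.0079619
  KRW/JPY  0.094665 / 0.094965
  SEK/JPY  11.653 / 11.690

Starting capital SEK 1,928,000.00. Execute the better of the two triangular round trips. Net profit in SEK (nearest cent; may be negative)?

Net profit: SEK 32,944.21

Best loop SEK → KRW → JPY → SEK:
SEK 1,928,000.00 ÷ 0.0079619 (buy KRW at ask) = KRW 242,153,255
KRW 242,153,255 × 0.094665 (sell KRW at bid) = JPY 22,923,438
JPY 22,923,438 ÷ 11.690 (buy SEK at ask) = SEK 1,960,944.21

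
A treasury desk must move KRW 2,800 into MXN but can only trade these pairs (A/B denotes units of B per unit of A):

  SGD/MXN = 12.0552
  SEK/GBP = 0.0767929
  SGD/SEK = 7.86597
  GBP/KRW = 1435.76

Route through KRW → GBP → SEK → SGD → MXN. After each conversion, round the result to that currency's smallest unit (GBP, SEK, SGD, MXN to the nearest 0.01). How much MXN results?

KRW 2,800 ÷ 1435.76 = GBP 1.95
GBP 1.95 ÷ 0.0767929 = SEK 25.39
SEK 25.39 ÷ 7.86597 = SGD 3.23
SGD 3.23 × 12.0552 = MXN 38.94

MXN 38.94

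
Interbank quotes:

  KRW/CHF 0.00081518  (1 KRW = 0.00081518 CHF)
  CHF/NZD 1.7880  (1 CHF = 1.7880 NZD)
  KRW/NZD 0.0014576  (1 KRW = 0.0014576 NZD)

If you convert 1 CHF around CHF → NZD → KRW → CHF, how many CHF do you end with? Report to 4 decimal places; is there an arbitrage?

Around CHF → NZD → KRW → CHF: 1 × 1.7880 ÷ 0.0014576 × 0.00081518 = 0.999960
Product ≈ 1 (deviation 0.004%, within rounding noise).

1.0000 (no arbitrage)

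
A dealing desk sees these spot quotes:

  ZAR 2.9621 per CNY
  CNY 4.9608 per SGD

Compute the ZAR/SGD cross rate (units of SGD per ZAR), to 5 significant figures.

1 ZAR ÷ 2.9621 = 0.337598 CNY
0.337598 CNY ÷ 4.9608 = 0.0680532 SGD

ZAR/SGD = 0.068053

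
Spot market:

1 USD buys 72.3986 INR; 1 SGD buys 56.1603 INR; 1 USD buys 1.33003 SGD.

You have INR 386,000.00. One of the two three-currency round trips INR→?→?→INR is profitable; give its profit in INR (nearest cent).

Profitable loop is INR → USD → SGD → INR:
INR 386,000.00 ÷ 72.3986 = USD 5,331.59
USD 5,331.59 × 1.33003 = SGD 7,091.18
SGD 7,091.18 × 56.1603 = INR 398,242.85
Profit = INR 398,242.85 − INR 386,000.00

Profit: INR 12,242.85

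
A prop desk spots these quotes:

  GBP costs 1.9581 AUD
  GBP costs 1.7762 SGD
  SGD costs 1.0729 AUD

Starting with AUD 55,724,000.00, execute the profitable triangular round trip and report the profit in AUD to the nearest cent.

Profitable loop is AUD → SGD → GBP → AUD:
AUD 55,724,000.00 ÷ 1.0729 = SGD 51,937,738.84
SGD 51,937,738.84 ÷ 1.7762 = GBP 29,240,929.42
GBP 29,240,929.42 × 1.9581 = AUD 57,256,663.90
Profit = AUD 57,256,663.90 − AUD 55,724,000.00

Profit: AUD 1,532,663.90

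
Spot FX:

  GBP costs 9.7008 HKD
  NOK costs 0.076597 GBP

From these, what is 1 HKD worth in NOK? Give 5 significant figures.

HKD/NOK = 1.3458

1 HKD ÷ 9.7008 = 0.103084 GBP
0.103084 GBP ÷ 0.076597 = 1.3458 NOK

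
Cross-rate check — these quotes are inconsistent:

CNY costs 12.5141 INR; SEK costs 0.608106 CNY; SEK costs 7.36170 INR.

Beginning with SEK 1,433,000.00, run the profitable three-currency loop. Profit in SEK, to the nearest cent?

Profitable loop is SEK → CNY → INR → SEK:
SEK 1,433,000.00 × 0.608106 = CNY 871,415.90
CNY 871,415.90 × 12.5141 = INR 10,904,985.69
INR 10,904,985.69 ÷ 7.36170 = SEK 1,481,313.51
Profit = SEK 1,481,313.51 − SEK 1,433,000.00

Profit: SEK 48,313.51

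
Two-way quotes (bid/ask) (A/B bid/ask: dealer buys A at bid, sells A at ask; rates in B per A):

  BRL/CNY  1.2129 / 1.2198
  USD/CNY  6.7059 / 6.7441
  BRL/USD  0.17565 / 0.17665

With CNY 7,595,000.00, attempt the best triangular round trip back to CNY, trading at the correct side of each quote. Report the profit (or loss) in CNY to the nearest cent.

Net profit: CNY 137,414.58

Best loop CNY → USD → BRL → CNY:
CNY 7,595,000.00 ÷ 6.7441 (buy USD at ask) = USD 1,126,169.54
USD 1,126,169.54 ÷ 0.17665 (buy BRL at ask) = BRL 6,375,146.00
BRL 6,375,146.00 × 1.2129 (sell BRL at bid) = CNY 7,732,414.58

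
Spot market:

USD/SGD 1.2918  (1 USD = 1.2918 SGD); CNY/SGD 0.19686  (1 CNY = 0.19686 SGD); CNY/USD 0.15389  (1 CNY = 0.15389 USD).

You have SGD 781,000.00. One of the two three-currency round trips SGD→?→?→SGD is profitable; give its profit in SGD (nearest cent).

Profit: SGD 7,677.10

Profitable loop is SGD → CNY → USD → SGD:
SGD 781,000.00 ÷ 0.19686 = CNY 3,967,286.40
CNY 3,967,286.40 × 0.15389 = USD 610,525.70
USD 610,525.70 × 1.2918 = SGD 788,677.10
Profit = SGD 788,677.10 − SGD 781,000.00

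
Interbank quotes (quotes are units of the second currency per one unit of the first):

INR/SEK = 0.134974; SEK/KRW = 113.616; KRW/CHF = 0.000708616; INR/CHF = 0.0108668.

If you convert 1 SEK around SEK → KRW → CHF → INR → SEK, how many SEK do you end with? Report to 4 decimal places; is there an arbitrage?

Around SEK → KRW → CHF → INR → SEK: 1 × 113.616 × 0.000708616 ÷ 0.0108668 × 0.134974 = 0.999997
Product ≈ 1 (deviation 0.000%, within rounding noise).

1.0000 (no arbitrage)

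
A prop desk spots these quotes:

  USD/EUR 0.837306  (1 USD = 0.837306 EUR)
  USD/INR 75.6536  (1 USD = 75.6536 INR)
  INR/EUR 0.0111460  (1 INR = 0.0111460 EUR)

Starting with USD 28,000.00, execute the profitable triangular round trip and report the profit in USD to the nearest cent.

Profit: USD 198.27

Profitable loop is USD → INR → EUR → USD:
USD 28,000.00 × 75.6536 = INR 2,118,300.80
INR 2,118,300.80 × 0.0111460 = EUR 23,610.58
EUR 23,610.58 ÷ 0.837306 = USD 28,198.27
Profit = USD 28,198.27 − USD 28,000.00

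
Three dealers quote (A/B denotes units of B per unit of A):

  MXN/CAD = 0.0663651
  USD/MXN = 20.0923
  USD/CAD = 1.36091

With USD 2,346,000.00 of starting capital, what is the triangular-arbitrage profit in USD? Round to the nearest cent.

Profitable loop is USD → CAD → MXN → USD:
USD 2,346,000.00 × 1.36091 = CAD 3,192,694.86
CAD 3,192,694.86 ÷ 0.0663651 = MXN 48,108,039.62
MXN 48,108,039.62 ÷ 20.0923 = USD 2,394,352.05
Profit = USD 2,394,352.05 − USD 2,346,000.00

Profit: USD 48,352.05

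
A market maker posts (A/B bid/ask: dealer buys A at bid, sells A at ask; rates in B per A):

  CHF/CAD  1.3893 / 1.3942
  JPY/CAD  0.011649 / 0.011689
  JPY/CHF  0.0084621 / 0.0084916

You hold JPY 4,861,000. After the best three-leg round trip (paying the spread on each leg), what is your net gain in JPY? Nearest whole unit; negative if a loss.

Net profit: JPY 28,027

Best loop JPY → CHF → CAD → JPY:
JPY 4,861,000 × 0.0084621 (sell JPY at bid) = CHF 41,134.27
CHF 41,134.27 × 1.3893 (sell CHF at bid) = CAD 57,147.84
CAD 57,147.84 ÷ 0.011689 (buy JPY at ask) = JPY 4,889,027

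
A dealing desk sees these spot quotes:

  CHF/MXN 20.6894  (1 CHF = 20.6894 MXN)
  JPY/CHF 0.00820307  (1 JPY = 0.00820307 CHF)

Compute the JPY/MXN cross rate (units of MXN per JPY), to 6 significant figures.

JPY/MXN = 0.169717

1 JPY × 0.00820307 = 0.00820307 CHF
0.00820307 CHF × 20.6894 = 0.169717 MXN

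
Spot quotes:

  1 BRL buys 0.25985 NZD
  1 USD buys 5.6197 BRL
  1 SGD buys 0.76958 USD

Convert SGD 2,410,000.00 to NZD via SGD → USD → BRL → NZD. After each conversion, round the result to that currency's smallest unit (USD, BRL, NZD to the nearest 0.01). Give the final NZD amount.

NZD 2,708,361.73

SGD 2,410,000.00 × 0.76958 = USD 1,854,687.80
USD 1,854,687.80 × 5.6197 = BRL 10,422,789.03
BRL 10,422,789.03 × 0.25985 = NZD 2,708,361.73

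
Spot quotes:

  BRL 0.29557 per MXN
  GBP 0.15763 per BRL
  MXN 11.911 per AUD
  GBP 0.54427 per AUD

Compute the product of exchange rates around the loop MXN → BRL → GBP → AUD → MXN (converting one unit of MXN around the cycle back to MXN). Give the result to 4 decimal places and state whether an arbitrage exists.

Around MXN → BRL → GBP → AUD → MXN: 1 × 0.29557 × 0.15763 ÷ 0.54427 × 11.911 = 1.019608
Product > 1; profitable direction is MXN → BRL → GBP → AUD → MXN.

1.0196 (arbitrage exists)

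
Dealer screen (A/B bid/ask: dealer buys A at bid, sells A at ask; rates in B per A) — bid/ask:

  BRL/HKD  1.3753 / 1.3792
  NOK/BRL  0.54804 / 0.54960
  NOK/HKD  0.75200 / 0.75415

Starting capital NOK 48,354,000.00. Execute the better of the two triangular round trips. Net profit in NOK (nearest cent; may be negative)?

Net result: NOK -27,608.10 (no profitable arbitrage after spreads)

Best loop NOK → BRL → HKD → NOK:
NOK 48,354,000.00 × 0.54804 (sell NOK at bid) = BRL 26,499,926.16
BRL 26,499,926.16 × 1.3753 (sell BRL at bid) = HKD 36,445,348.45
HKD 36,445,348.45 ÷ 0.75415 (buy NOK at ask) = NOK 48,326,391.90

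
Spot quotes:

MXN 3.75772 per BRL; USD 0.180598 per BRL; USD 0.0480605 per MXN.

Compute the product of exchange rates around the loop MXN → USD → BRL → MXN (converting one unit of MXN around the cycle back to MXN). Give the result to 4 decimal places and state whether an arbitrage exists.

Around MXN → USD → BRL → MXN: 1 × 0.0480605 ÷ 0.180598 × 3.75772 = 0.999999
Product ≈ 1 (deviation 0.000%, within rounding noise).

1.0000 (no arbitrage)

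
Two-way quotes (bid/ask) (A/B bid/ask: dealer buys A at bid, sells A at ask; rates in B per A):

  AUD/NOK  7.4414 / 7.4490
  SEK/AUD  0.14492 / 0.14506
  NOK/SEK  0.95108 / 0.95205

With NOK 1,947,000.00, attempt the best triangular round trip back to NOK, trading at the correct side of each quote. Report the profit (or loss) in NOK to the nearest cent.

Net profit: NOK 49,944.41

Best loop NOK → SEK → AUD → NOK:
NOK 1,947,000.00 × 0.95108 (sell NOK at bid) = SEK 1,851,752.76
SEK 1,851,752.76 × 0.14492 (sell SEK at bid) = AUD 268,356.01
AUD 268,356.01 × 7.4414 (sell AUD at bid) = NOK 1,996,944.41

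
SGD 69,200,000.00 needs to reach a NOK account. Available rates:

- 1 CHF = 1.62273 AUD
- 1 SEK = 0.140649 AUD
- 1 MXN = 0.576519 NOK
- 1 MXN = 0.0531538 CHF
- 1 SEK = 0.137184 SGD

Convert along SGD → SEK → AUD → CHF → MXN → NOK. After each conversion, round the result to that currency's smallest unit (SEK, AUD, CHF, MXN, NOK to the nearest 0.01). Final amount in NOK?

SGD 69,200,000.00 ÷ 0.137184 = SEK 504,432,003.73
SEK 504,432,003.73 × 0.140649 = AUD 70,947,856.89
AUD 70,947,856.89 ÷ 1.62273 = CHF 43,721,294.91
CHF 43,721,294.91 ÷ 0.0531538 = MXN 822,543,165.49
MXN 822,543,165.49 × 0.576519 = NOK 474,211,763.23

NOK 474,211,763.23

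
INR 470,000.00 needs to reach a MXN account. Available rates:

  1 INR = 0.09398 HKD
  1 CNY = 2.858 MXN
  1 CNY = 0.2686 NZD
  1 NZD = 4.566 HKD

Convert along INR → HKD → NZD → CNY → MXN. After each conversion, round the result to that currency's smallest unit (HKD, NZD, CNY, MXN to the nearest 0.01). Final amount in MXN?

MXN 102,932.78

INR 470,000.00 × 0.09398 = HKD 44,170.60
HKD 44,170.60 ÷ 4.566 = NZD 9,673.81
NZD 9,673.81 ÷ 0.2686 = CNY 36,015.67
CNY 36,015.67 × 2.858 = MXN 102,932.78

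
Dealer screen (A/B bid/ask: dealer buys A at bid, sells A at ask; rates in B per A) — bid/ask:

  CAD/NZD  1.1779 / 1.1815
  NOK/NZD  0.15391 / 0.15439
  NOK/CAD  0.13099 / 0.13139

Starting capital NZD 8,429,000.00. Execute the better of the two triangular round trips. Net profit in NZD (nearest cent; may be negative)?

Best loop NZD → NOK → CAD → NZD:
NZD 8,429,000.00 ÷ 0.15439 (buy NOK at ask) = NOK 54,595,504.89
NOK 54,595,504.89 × 0.13099 (sell NOK at bid) = CAD 7,151,465.19
CAD 7,151,465.19 × 1.1779 (sell CAD at bid) = NZD 8,423,710.84

Net result: NZD -5,289.16 (no profitable arbitrage after spreads)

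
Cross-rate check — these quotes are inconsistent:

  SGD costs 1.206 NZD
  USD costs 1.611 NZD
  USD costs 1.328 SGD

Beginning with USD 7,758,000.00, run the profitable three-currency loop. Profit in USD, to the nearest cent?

Profit: USD 45,688.64

Profitable loop is USD → NZD → SGD → USD:
USD 7,758,000.00 × 1.611 = NZD 12,498,138.00
NZD 12,498,138.00 ÷ 1.206 = SGD 10,363,298.51
SGD 10,363,298.51 ÷ 1.328 = USD 7,803,688.64
Profit = USD 7,803,688.64 − USD 7,758,000.00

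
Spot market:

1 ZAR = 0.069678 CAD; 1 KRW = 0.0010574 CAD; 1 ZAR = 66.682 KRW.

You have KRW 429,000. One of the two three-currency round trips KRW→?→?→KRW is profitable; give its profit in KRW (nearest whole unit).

Profit: KRW 5,120

Profitable loop is KRW → CAD → ZAR → KRW:
KRW 429,000 × 0.0010574 = CAD 453.62
CAD 453.62 ÷ 0.069678 = ZAR 6,510.30
ZAR 6,510.30 × 66.682 = KRW 434,120
Profit = KRW 434,120 − KRW 429,000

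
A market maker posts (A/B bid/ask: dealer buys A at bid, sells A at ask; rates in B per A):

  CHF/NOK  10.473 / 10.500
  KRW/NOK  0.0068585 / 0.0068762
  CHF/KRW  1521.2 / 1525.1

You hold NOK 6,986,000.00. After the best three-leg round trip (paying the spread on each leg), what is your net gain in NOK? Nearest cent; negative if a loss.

Best loop NOK → KRW → CHF → NOK:
NOK 6,986,000.00 ÷ 0.0068762 (buy KRW at ask) = KRW 1,015,968,122
KRW 1,015,968,122 ÷ 1525.1 (buy CHF at ask) = CHF 666,164.92
CHF 666,164.92 × 10.473 (sell CHF at bid) = NOK 6,976,745.22

Net result: NOK -9,254.78 (no profitable arbitrage after spreads)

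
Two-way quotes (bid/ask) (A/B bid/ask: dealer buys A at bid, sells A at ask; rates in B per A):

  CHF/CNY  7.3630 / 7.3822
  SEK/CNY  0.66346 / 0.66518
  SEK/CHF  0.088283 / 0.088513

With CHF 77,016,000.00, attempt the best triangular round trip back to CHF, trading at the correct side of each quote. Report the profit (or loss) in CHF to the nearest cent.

Net profit: CHF 1,183,294.60

Best loop CHF → SEK → CNY → CHF:
CHF 77,016,000.00 ÷ 0.088513 (buy SEK at ask) = SEK 870,109,475.44
SEK 870,109,475.44 × 0.66346 (sell SEK at bid) = CNY 577,282,832.58
CNY 577,282,832.58 ÷ 7.3822 (buy CHF at ask) = CHF 78,199,294.60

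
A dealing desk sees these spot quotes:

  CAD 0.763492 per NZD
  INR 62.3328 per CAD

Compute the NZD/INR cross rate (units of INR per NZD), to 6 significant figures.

1 NZD × 0.763492 = 0.763492 CAD
0.763492 CAD × 62.3328 = 47.5906 INR

NZD/INR = 47.5906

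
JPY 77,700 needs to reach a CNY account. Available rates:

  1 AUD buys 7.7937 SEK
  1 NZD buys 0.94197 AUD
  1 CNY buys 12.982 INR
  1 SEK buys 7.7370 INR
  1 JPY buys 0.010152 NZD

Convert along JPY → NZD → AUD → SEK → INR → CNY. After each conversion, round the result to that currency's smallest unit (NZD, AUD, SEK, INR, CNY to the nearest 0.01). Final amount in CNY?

JPY 77,700 × 0.010152 = NZD 788.81
NZD 788.81 × 0.94197 = AUD 743.04
AUD 743.04 × 7.7937 = SEK 5,791.03
SEK 5,791.03 × 7.7370 = INR 44,805.20
INR 44,805.20 ÷ 12.982 = CNY 3,451.33

CNY 3,451.33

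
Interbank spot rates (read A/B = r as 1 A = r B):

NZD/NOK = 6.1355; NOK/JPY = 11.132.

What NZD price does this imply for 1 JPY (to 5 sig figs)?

1 JPY ÷ 11.132 = 0.0898311 NOK
0.0898311 NOK ÷ 6.1355 = 0.0146412 NZD

JPY/NZD = 0.014641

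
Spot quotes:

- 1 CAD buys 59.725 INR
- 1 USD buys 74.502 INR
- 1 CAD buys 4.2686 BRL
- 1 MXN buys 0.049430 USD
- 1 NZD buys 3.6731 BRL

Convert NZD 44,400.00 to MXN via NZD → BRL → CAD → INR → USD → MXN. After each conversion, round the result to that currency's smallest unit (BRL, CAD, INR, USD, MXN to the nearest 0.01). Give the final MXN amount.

MXN 619,623.51

NZD 44,400.00 × 3.6731 = BRL 163,085.64
BRL 163,085.64 ÷ 4.2686 = CAD 38,205.88
CAD 38,205.88 × 59.725 = INR 2,281,846.18
INR 2,281,846.18 ÷ 74.502 = USD 30,627.99
USD 30,627.99 ÷ 0.049430 = MXN 619,623.51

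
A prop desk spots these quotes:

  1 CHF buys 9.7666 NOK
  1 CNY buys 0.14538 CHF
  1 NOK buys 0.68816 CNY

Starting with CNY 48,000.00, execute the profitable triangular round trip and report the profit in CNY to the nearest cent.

Profit: CNY 1,125.13

Profitable loop is CNY → NOK → CHF → CNY:
CNY 48,000.00 ÷ 0.68816 = NOK 69,751.22
NOK 69,751.22 ÷ 9.7666 = CHF 7,141.81
CHF 7,141.81 ÷ 0.14538 = CNY 49,125.13
Profit = CNY 49,125.13 − CNY 48,000.00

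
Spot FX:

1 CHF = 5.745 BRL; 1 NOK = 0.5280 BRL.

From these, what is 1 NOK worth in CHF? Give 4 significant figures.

NOK/CHF = 0.09191

1 NOK × 0.5280 = 0.528 BRL
0.528 BRL ÷ 5.745 = 0.091906 CHF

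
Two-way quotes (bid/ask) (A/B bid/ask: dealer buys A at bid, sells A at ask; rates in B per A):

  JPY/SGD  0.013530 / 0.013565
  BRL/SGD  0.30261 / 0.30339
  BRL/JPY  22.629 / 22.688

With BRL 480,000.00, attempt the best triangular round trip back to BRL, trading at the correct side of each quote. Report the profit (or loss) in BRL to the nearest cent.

Best loop BRL → JPY → SGD → BRL:
BRL 480,000.00 × 22.629 (sell BRL at bid) = JPY 10,861,920
JPY 10,861,920 × 0.013530 (sell JPY at bid) = SGD 146,961.78
SGD 146,961.78 ÷ 0.30339 (buy BRL at ask) = BRL 484,398.88

Net profit: BRL 4,398.88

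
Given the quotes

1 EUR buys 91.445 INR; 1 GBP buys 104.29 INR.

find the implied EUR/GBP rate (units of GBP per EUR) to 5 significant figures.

EUR/GBP = 0.87683

1 EUR × 91.445 = 91.445 INR
91.445 INR ÷ 104.29 = 0.876834 GBP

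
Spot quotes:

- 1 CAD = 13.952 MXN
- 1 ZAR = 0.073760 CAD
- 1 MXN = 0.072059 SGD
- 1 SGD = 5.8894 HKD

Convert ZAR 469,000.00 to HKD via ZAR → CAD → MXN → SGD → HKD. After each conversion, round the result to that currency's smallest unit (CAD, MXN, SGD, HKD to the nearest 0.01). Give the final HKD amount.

ZAR 469,000.00 × 0.073760 = CAD 34,593.44
CAD 34,593.44 × 13.952 = MXN 482,647.67
MXN 482,647.67 × 0.072059 = SGD 34,779.11
SGD 34,779.11 × 5.8894 = HKD 204,828.09

HKD 204,828.09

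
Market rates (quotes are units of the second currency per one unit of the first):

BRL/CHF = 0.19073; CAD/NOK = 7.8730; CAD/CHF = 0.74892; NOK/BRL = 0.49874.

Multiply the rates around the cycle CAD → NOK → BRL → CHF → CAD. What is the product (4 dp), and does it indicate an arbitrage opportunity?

1.0000 (no arbitrage)

Around CAD → NOK → BRL → CHF → CAD: 1 × 7.8730 × 0.49874 × 0.19073 ÷ 0.74892 = 0.999995
Product ≈ 1 (deviation 0.000%, within rounding noise).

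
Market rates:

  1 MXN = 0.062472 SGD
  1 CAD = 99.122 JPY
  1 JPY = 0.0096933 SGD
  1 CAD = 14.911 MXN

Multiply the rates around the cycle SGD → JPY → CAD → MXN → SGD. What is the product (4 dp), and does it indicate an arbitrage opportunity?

Around SGD → JPY → CAD → MXN → SGD: 1 ÷ 0.0096933 ÷ 99.122 × 14.911 × 0.062472 = 0.969506
Product < 1; profitable direction is SGD → MXN → CAD → JPY → SGD.

0.9695 (arbitrage exists)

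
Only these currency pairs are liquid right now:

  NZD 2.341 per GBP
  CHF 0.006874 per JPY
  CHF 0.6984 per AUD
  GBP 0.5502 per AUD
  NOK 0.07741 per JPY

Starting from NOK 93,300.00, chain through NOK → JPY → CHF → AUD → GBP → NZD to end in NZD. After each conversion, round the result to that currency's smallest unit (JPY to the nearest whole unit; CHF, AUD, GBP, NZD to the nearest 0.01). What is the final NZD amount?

NOK 93,300.00 ÷ 0.07741 = JPY 1,205,271
JPY 1,205,271 × 0.006874 = CHF 8,285.03
CHF 8,285.03 ÷ 0.6984 = AUD 11,862.87
AUD 11,862.87 × 0.5502 = GBP 6,526.95
GBP 6,526.95 × 2.341 = NZD 15,279.59

NZD 15,279.59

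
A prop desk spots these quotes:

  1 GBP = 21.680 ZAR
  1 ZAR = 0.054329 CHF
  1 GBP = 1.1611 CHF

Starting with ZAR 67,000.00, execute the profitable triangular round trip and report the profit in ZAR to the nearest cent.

Profitable loop is ZAR → CHF → GBP → ZAR:
ZAR 67,000.00 × 0.054329 = CHF 3,640.04
CHF 3,640.04 ÷ 1.1611 = GBP 3,135.00
GBP 3,135.00 × 21.680 = ZAR 67,966.70
Profit = ZAR 67,966.70 − ZAR 67,000.00

Profit: ZAR 966.70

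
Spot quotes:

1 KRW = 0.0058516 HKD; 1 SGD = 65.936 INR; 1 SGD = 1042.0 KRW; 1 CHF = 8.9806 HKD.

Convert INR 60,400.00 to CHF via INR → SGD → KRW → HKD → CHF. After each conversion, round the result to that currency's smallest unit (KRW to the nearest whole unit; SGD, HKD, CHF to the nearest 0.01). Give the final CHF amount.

CHF 621.94

INR 60,400.00 ÷ 65.936 = SGD 916.04
SGD 916.04 × 1042.0 = KRW 954,514
KRW 954,514 × 0.0058516 = HKD 5,585.43
HKD 5,585.43 ÷ 8.9806 = CHF 621.94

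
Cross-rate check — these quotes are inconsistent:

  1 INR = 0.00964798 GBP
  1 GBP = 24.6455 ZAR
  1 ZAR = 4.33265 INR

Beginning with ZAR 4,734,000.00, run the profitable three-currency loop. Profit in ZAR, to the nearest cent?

Profitable loop is ZAR → INR → GBP → ZAR:
ZAR 4,734,000.00 × 4.33265 = INR 20,510,765.10
INR 20,510,765.10 × 0.00964798 = GBP 197,887.45
GBP 197,887.45 × 24.6455 = ZAR 4,877,035.19
Profit = ZAR 4,877,035.19 − ZAR 4,734,000.00

Profit: ZAR 143,035.19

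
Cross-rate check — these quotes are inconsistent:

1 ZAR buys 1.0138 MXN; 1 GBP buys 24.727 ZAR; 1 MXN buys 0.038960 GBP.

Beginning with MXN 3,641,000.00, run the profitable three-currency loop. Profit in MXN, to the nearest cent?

Profitable loop is MXN → ZAR → GBP → MXN:
MXN 3,641,000.00 ÷ 1.0138 = ZAR 3,591,438.15
ZAR 3,591,438.15 ÷ 24.727 = GBP 145,243.59
GBP 145,243.59 ÷ 0.038960 = MXN 3,728,018.12
Profit = MXN 3,728,018.12 − MXN 3,641,000.00

Profit: MXN 87,018.12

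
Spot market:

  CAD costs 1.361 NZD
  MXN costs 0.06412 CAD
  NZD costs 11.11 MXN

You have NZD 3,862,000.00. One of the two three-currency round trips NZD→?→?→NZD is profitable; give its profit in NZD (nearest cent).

Profit: NZD 121,332.61

Profitable loop is NZD → CAD → MXN → NZD:
NZD 3,862,000.00 ÷ 1.361 = CAD 2,837,619.40
CAD 2,837,619.40 ÷ 0.06412 = MXN 44,254,825.29
MXN 44,254,825.29 ÷ 11.11 = NZD 3,983,332.61
Profit = NZD 3,983,332.61 − NZD 3,862,000.00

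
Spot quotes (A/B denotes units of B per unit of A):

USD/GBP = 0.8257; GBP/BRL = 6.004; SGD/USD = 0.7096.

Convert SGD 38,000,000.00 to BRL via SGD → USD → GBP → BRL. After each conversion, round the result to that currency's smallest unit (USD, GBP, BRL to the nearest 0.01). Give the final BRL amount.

BRL 133,678,071.50

SGD 38,000,000.00 × 0.7096 = USD 26,964,800.00
USD 26,964,800.00 × 0.8257 = GBP 22,264,835.36
GBP 22,264,835.36 × 6.004 = BRL 133,678,071.50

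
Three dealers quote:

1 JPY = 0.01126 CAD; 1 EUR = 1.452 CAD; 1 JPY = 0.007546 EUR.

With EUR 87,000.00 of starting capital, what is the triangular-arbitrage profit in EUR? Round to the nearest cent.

Profit: EUR 2,407.56

Profitable loop is EUR → JPY → CAD → EUR:
EUR 87,000.00 ÷ 0.007546 = JPY 11,529,287
JPY 11,529,287 × 0.01126 = CAD 129,819.77
CAD 129,819.77 ÷ 1.452 = EUR 89,407.56
Profit = EUR 89,407.56 − EUR 87,000.00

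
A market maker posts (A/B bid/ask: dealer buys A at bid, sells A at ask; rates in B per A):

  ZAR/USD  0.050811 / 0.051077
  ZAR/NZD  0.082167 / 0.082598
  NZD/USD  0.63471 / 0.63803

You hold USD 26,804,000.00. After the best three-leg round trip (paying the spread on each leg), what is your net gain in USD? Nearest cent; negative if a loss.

Net profit: USD 564,248.19

Best loop USD → ZAR → NZD → USD:
USD 26,804,000.00 ÷ 0.051077 (buy ZAR at ask) = ZAR 524,776,318.11
ZAR 524,776,318.11 × 0.082167 (sell ZAR at bid) = NZD 43,119,295.73
NZD 43,119,295.73 × 0.63471 (sell NZD at bid) = USD 27,368,248.19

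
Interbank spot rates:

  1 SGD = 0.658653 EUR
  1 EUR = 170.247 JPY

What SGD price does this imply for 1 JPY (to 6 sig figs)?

1 JPY ÷ 170.247 = 0.00587382 EUR
0.00587382 EUR ÷ 0.658653 = 0.00891793 SGD

JPY/SGD = 0.00891793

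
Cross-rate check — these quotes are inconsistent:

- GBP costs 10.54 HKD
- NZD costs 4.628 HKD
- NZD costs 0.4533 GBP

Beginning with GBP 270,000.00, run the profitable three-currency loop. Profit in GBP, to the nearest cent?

Profitable loop is GBP → HKD → NZD → GBP:
GBP 270,000.00 × 10.54 = HKD 2,845,800.00
HKD 2,845,800.00 ÷ 4.628 = NZD 614,909.25
NZD 614,909.25 × 0.4533 = GBP 278,738.36
Profit = GBP 278,738.36 − GBP 270,000.00

Profit: GBP 8,738.36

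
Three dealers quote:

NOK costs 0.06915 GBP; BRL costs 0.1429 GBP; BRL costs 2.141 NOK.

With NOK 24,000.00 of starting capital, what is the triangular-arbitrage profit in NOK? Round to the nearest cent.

Profit: NOK 864.97

Profitable loop is NOK → GBP → BRL → NOK:
NOK 24,000.00 × 0.06915 = GBP 1,659.60
GBP 1,659.60 ÷ 0.1429 = BRL 11,613.72
BRL 11,613.72 × 2.141 = NOK 24,864.97
Profit = NOK 24,864.97 − NOK 24,000.00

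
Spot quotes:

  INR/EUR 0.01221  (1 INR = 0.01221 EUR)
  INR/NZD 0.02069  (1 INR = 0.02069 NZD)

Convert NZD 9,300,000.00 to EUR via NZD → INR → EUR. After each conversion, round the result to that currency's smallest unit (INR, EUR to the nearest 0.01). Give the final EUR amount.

NZD 9,300,000.00 ÷ 0.02069 = INR 449,492,508.46
INR 449,492,508.46 × 0.01221 = EUR 5,488,303.53

EUR 5,488,303.53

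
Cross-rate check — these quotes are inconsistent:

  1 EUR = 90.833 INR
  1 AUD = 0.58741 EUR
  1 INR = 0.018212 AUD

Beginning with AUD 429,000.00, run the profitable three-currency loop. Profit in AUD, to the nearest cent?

Profit: AUD 12,483.68

Profitable loop is AUD → INR → EUR → AUD:
AUD 429,000.00 ÷ 0.018212 = INR 23,555,897.21
INR 23,555,897.21 ÷ 90.833 = EUR 259,331.93
EUR 259,331.93 ÷ 0.58741 = AUD 441,483.68
Profit = AUD 441,483.68 − AUD 429,000.00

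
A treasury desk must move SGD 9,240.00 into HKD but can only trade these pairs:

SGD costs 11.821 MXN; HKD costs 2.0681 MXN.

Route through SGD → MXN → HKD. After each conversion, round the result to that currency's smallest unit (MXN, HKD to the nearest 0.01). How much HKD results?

HKD 52,814.68

SGD 9,240.00 × 11.821 = MXN 109,226.04
MXN 109,226.04 ÷ 2.0681 = HKD 52,814.68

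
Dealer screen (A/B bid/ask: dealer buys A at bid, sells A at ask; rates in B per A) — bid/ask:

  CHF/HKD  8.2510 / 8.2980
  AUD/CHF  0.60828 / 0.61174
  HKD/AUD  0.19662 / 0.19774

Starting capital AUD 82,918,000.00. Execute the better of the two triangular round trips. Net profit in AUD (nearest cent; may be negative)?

Net result: AUD -311,546.12 (no profitable arbitrage after spreads)

Best loop AUD → HKD → CHF → AUD:
AUD 82,918,000.00 ÷ 0.19774 (buy HKD at ask) = HKD 419,328,411.04
HKD 419,328,411.04 ÷ 8.2980 (buy CHF at ask) = CHF 50,533,672.10
CHF 50,533,672.10 ÷ 0.61174 (buy AUD at ask) = AUD 82,606,453.88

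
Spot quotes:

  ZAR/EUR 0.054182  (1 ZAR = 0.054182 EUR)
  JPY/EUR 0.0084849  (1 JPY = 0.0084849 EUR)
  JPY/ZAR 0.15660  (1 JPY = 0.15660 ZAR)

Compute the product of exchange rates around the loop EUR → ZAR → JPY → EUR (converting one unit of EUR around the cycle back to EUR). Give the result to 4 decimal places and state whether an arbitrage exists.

Around EUR → ZAR → JPY → EUR: 1 ÷ 0.054182 ÷ 0.15660 × 0.0084849 = 1.000000
Product ≈ 1 (deviation 0.000%, within rounding noise).

1.0000 (no arbitrage)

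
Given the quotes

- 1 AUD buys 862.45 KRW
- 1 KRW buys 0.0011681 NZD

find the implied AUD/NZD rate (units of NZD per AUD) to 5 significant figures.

AUD/NZD = 1.0074

1 AUD × 862.45 = 862.45 KRW
862.45 KRW × 0.0011681 = 1.00743 NZD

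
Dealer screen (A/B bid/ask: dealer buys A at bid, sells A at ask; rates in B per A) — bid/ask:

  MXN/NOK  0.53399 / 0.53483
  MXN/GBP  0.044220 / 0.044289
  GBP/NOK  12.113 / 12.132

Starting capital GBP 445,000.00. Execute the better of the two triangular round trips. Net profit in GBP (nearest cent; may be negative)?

Best loop GBP → NOK → MXN → GBP:
GBP 445,000.00 × 12.113 (sell GBP at bid) = NOK 5,390,285.00
NOK 5,390,285.00 ÷ 0.53483 (buy MXN at ask) = MXN 10,078,501.58
MXN 10,078,501.58 × 0.044220 (sell MXN at bid) = GBP 445,671.34

Net profit: GBP 671.34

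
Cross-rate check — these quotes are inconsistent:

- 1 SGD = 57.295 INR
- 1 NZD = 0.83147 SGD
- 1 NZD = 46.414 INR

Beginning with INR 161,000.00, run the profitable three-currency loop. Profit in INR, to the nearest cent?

Profit: INR 4,249.51

Profitable loop is INR → NZD → SGD → INR:
INR 161,000.00 ÷ 46.414 = NZD 3,468.78
NZD 3,468.78 × 0.83147 = SGD 2,884.19
SGD 2,884.19 × 57.295 = INR 165,249.51
Profit = INR 165,249.51 − INR 161,000.00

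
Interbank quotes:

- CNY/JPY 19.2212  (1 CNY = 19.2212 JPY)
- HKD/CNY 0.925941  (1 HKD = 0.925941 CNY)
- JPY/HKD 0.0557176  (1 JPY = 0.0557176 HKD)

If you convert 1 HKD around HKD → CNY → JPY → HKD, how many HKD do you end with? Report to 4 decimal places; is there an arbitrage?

Around HKD → CNY → JPY → HKD: 1 × 0.925941 × 19.2212 × 0.0557176 = 0.991645
Product < 1; profitable direction is HKD → JPY → CNY → HKD.

0.9916 (arbitrage exists)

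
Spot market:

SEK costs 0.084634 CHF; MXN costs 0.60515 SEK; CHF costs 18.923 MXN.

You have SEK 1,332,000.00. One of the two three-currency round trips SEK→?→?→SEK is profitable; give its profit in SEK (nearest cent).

Profitable loop is SEK → MXN → CHF → SEK:
SEK 1,332,000.00 ÷ 0.60515 = MXN 2,201,107.16
MXN 2,201,107.16 ÷ 18.923 = CHF 116,319.14
CHF 116,319.14 ÷ 0.084634 = SEK 1,374,378.43
Profit = SEK 1,374,378.43 − SEK 1,332,000.00

Profit: SEK 42,378.43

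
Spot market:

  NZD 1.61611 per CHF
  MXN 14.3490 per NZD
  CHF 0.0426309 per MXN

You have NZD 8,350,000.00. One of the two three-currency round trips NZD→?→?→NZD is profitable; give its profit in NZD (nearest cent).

Profit: NZD 96,356.75

Profitable loop is NZD → CHF → MXN → NZD:
NZD 8,350,000.00 ÷ 1.61611 = CHF 5,166,727.51
CHF 5,166,727.51 ÷ 0.0426309 = MXN 121,196,773.05
MXN 121,196,773.05 ÷ 14.3490 = NZD 8,446,356.75
Profit = NZD 8,446,356.75 − NZD 8,350,000.00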